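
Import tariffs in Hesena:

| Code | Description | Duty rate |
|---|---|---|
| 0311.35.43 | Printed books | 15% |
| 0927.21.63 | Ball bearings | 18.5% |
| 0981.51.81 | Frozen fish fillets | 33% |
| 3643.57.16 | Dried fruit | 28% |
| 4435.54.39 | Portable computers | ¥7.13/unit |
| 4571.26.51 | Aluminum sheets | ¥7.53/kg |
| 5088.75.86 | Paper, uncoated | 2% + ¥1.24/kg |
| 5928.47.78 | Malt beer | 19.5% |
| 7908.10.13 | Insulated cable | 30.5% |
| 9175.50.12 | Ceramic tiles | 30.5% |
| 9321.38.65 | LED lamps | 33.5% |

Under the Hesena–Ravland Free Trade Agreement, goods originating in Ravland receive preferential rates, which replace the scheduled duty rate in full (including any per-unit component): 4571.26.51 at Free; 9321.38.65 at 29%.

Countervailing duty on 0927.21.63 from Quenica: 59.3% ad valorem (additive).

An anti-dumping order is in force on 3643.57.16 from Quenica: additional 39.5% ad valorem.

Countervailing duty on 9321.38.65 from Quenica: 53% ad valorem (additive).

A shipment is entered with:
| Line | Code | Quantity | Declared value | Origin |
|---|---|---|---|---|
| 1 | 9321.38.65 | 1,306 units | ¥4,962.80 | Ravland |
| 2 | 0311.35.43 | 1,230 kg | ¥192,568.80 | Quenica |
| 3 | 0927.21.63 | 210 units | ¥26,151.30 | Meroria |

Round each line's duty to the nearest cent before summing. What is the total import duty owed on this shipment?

Line 1 (9321.38.65, Ravland, 1,306 units, ¥4,962.80):
Base rate for 9321.38.65 is 33.5%.
Origin Ravland qualifies under the Hesena–Ravland agreement and 9321.38.65 is covered: preferential rate 29% applies instead.
The additional-duty order on 9321.38.65 targets Quenica, not Ravland; it does not apply.
Duty = ¥4,962.80 × 29% = ¥1,439.21.
Line 2 (0311.35.43, Quenica, 1,230 kg, ¥192,568.80):
Base rate for 0311.35.43 is 15%.
Duty = ¥192,568.80 × 15% = ¥28,885.32.
Line 3 (0927.21.63, Meroria, 210 units, ¥26,151.30):
Base rate for 0927.21.63 is 18.5%.
The additional-duty order on 0927.21.63 targets Quenica, not Meroria; it does not apply.
Duty = ¥26,151.30 × 18.5% = ¥4,837.99.
Total = ¥1,439.21 + ¥28,885.32 + ¥4,837.99 = ¥35,162.52.

¥35,162.52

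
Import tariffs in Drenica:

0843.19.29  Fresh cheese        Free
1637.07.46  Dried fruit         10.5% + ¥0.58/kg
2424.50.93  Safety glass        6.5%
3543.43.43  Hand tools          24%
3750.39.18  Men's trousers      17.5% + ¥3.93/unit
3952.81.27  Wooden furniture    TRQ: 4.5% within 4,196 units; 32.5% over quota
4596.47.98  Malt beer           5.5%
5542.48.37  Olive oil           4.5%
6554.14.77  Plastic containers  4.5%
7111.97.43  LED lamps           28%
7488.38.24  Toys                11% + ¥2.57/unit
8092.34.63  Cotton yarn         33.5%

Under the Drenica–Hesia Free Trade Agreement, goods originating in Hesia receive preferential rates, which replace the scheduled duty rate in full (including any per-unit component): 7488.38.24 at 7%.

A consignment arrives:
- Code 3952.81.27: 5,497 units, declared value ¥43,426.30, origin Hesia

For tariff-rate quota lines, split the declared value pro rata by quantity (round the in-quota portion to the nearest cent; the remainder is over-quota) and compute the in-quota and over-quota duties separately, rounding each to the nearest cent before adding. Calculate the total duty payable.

¥4,832.00

Line 1 (3952.81.27, Hesia, 5,497 units, ¥43,426.30):
Code 3952.81.27 is under a tariff-rate quota (threshold 4,196 units). In-quota: 4,196 units at 4.5%; over-quota: 1,301 units at 32.5%.
Pro-rata value split: in-quota = ¥43,426.30 × 4,196/5,497 = ¥33,148.40; over-quota = ¥43,426.30 − ¥33,148.40 = ¥10,277.90.
In-quota duty = ¥33,148.40 × 4.5% = ¥1,491.68. Over-quota duty = ¥10,277.90 × 32.5% = ¥3,340.32.
Line duty = ¥1,491.68 + ¥3,340.32 = ¥4,832.00.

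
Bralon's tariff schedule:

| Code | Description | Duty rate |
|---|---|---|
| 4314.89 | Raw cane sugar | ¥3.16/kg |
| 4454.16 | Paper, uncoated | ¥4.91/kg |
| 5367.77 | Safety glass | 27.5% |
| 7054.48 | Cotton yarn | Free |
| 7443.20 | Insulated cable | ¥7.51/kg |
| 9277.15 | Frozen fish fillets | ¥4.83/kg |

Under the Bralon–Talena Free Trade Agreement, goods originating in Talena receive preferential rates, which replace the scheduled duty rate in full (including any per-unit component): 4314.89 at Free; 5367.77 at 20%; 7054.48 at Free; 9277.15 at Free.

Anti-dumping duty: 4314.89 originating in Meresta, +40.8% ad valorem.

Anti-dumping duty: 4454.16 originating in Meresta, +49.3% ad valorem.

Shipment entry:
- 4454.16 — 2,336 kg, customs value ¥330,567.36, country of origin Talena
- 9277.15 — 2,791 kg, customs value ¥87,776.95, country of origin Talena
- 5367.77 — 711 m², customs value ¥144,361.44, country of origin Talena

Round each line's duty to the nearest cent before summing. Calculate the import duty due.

Line 1 (4454.16, Talena, 2,336 kg, ¥330,567.36):
Base rate for 4454.16 is ¥4.91/kg.
Origin Talena is the FTA partner but 4454.16 is not on the preference list; base rate stands.
The additional-duty order on 4454.16 targets Meresta, not Talena; it does not apply.
Duty = 2,336 × ¥4.91 = ¥11,469.76.
Line 2 (9277.15, Talena, 2,791 kg, ¥87,776.95):
Base rate for 9277.15 is ¥4.83/kg.
Origin Talena qualifies under the Bralon–Talena agreement and 9277.15 is covered: preferential rate Free applies instead.
Duty = ¥87,776.95 × 0% = ¥0.00.
Line 3 (5367.77, Talena, 711 m², ¥144,361.44):
Base rate for 5367.77 is 27.5%.
Origin Talena qualifies under the Bralon–Talena agreement and 5367.77 is covered: preferential rate 20% applies instead.
Duty = ¥144,361.44 × 20% = ¥28,872.29.
Total = ¥11,469.76 + ¥0.00 + ¥28,872.29 = ¥40,342.05.

¥40,342.05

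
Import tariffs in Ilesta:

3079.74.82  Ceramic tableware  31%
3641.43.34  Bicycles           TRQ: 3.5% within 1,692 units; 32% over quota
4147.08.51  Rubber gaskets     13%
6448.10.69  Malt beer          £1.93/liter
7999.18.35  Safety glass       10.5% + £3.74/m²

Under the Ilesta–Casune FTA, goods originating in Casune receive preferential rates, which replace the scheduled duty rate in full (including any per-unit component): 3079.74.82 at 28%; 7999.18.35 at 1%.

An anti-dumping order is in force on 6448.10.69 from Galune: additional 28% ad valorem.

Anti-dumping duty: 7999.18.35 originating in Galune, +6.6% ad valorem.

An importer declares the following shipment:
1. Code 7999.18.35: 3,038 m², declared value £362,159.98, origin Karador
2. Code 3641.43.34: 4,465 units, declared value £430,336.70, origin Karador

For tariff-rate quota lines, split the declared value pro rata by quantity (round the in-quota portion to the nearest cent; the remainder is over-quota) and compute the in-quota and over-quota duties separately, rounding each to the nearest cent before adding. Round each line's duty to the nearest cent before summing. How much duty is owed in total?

Line 1 (7999.18.35, Karador, 3,038 m², £362,159.98):
Base rate for 7999.18.35 is 10.5% + £3.74/m².
7999.18.35 has an FTA preferential rate, but origin Karador is not Casune; base rate stands.
The additional-duty order on 7999.18.35 targets Galune, not Karador; it does not apply.
Duty = £362,159.98 × 10.5% + 3,038 × £3.74 = £49,388.92.
Line 2 (3641.43.34, Karador, 4,465 units, £430,336.70):
Code 3641.43.34 is under a tariff-rate quota (threshold 1,692 units). In-quota: 1,692 units at 3.5%; over-quota: 2,773 units at 32%.
Pro-rata value split: in-quota = £430,336.70 × 1,692/4,465 = £163,074.96; over-quota = £430,336.70 − £163,074.96 = £267,261.74.
In-quota duty = £163,074.96 × 3.5% = £5,707.62. Over-quota duty = £267,261.74 × 32% = £85,523.76.
Line duty = £5,707.62 + £85,523.76 = £91,231.38.
Total = £49,388.92 + £91,231.38 = £140,620.30.

£140,620.30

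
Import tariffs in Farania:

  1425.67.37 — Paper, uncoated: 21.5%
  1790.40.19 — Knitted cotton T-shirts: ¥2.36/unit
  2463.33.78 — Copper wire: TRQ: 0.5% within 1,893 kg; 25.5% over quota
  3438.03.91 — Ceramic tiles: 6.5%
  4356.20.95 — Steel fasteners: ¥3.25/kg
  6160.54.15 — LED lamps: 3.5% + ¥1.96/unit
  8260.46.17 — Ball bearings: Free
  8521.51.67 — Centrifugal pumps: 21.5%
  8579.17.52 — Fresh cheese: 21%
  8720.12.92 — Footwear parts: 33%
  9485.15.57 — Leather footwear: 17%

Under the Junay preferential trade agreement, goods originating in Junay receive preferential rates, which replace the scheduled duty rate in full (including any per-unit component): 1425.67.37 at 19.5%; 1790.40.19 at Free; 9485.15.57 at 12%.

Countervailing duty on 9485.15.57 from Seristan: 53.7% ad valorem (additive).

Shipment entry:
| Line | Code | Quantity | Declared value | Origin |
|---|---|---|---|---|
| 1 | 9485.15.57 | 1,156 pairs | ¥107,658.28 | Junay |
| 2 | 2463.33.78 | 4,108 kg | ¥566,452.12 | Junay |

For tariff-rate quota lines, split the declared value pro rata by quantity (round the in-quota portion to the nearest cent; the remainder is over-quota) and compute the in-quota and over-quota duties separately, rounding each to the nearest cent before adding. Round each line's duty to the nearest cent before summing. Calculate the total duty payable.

Line 1 (9485.15.57, Junay, 1,156 pairs, ¥107,658.28):
Base rate for 9485.15.57 is 17%.
Origin Junay qualifies under the Farania–Junay agreement and 9485.15.57 is covered: preferential rate 12% applies instead.
The additional-duty order on 9485.15.57 targets Seristan, not Junay; it does not apply.
Duty = ¥107,658.28 × 12% = ¥12,918.99.
Line 2 (2463.33.78, Junay, 4,108 kg, ¥566,452.12):
Code 2463.33.78 is under a tariff-rate quota (threshold 1,893 kg). In-quota: 1,893 kg at 0.5%; over-quota: 2,215 kg at 25.5%.
Pro-rata value split: in-quota = ¥566,452.12 × 1,893/4,108 = ¥261,025.77; over-quota = ¥566,452.12 − ¥261,025.77 = ¥305,426.35.
In-quota duty = ¥261,025.77 × 0.5% = ¥1,305.13. Over-quota duty = ¥305,426.35 × 25.5% = ¥77,883.72.
Line duty = ¥1,305.13 + ¥77,883.72 = ¥79,188.85.
Total = ¥12,918.99 + ¥79,188.85 = ¥92,107.84.

¥92,107.84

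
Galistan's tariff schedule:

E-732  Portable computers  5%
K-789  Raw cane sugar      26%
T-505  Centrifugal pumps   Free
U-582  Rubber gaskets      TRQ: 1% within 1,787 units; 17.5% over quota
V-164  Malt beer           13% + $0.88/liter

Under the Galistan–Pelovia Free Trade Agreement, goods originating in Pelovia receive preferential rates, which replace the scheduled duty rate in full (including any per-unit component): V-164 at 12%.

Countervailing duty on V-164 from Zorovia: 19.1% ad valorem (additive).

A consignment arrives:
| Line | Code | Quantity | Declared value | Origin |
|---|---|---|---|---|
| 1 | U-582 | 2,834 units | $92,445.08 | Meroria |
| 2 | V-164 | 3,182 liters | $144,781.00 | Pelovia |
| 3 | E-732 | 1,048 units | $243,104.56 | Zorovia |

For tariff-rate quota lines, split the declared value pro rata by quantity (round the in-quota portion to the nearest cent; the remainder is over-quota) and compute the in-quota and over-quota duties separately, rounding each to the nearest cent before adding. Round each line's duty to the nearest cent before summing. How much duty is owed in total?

$36,088.67

Line 1 (U-582, Meroria, 2,834 units, $92,445.08):
Code U-582 is under a tariff-rate quota (threshold 1,787 units). In-quota: 1,787 units at 1%; over-quota: 1,047 units at 17.5%.
Pro-rata value split: in-quota = $92,445.08 × 1,787/2,834 = $58,291.94; over-quota = $92,445.08 − $58,291.94 = $34,153.14.
In-quota duty = $58,291.94 × 1% = $582.92. Over-quota duty = $34,153.14 × 17.5% = $5,976.80.
Line duty = $582.92 + $5,976.80 = $6,559.72.
Line 2 (V-164, Pelovia, 3,182 liters, $144,781.00):
Base rate for V-164 is 13% + $0.88/liter.
Origin Pelovia qualifies under the Galistan–Pelovia agreement and V-164 is covered: preferential rate 12% applies instead.
The additional-duty order on V-164 targets Zorovia, not Pelovia; it does not apply.
Duty = $144,781.00 × 12% = $17,373.72.
Line 3 (E-732, Zorovia, 1,048 units, $243,104.56):
Base rate for E-732 is 5%.
Duty = $243,104.56 × 5% = $12,155.23.
Total = $6,559.72 + $17,373.72 + $12,155.23 = $36,088.67.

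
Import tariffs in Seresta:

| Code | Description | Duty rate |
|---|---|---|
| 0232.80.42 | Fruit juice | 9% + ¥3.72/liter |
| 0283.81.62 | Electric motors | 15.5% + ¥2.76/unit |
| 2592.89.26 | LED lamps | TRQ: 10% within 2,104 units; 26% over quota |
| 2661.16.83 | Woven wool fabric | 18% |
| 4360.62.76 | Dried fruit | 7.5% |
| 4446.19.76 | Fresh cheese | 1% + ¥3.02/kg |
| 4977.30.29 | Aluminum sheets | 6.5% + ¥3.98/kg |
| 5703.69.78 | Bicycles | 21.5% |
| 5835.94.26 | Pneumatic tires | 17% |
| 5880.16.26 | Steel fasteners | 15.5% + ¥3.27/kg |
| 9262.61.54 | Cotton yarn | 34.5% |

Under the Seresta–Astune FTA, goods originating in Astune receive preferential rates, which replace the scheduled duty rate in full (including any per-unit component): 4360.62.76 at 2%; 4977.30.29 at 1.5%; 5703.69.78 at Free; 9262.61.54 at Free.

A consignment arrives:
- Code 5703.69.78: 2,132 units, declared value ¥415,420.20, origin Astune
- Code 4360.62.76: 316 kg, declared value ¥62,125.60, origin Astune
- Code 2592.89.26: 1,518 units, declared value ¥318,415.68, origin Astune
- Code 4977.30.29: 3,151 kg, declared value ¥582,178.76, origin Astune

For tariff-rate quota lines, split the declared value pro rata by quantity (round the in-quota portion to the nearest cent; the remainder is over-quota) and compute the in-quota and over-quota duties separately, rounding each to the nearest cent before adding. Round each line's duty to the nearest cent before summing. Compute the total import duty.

Line 1 (5703.69.78, Astune, 2,132 units, ¥415,420.20):
Base rate for 5703.69.78 is 21.5%.
Origin Astune qualifies under the Seresta–Astune agreement and 5703.69.78 is covered: preferential rate Free applies instead.
Duty = ¥415,420.20 × 0% = ¥0.00.
Line 2 (4360.62.76, Astune, 316 kg, ¥62,125.60):
Base rate for 4360.62.76 is 7.5%.
Origin Astune qualifies under the Seresta–Astune agreement and 4360.62.76 is covered: preferential rate 2% applies instead.
Duty = ¥62,125.60 × 2% = ¥1,242.51.
Line 3 (2592.89.26, Astune, 1,518 units, ¥318,415.68):
Code 2592.89.26 is under a tariff-rate quota (threshold 2,104 units). Quantity 1,518 units is within the quota, so the in-quota rate 10% applies to the full value.
Duty = ¥318,415.68 × 10% = ¥31,841.57.
Line 4 (4977.30.29, Astune, 3,151 kg, ¥582,178.76):
Base rate for 4977.30.29 is 6.5% + ¥3.98/kg.
Origin Astune qualifies under the Seresta–Astune agreement and 4977.30.29 is covered: preferential rate 1.5% applies instead.
Duty = ¥582,178.76 × 1.5% = ¥8,732.68.
Total = ¥0.00 + ¥1,242.51 + ¥31,841.57 + ¥8,732.68 = ¥41,816.76.

¥41,816.76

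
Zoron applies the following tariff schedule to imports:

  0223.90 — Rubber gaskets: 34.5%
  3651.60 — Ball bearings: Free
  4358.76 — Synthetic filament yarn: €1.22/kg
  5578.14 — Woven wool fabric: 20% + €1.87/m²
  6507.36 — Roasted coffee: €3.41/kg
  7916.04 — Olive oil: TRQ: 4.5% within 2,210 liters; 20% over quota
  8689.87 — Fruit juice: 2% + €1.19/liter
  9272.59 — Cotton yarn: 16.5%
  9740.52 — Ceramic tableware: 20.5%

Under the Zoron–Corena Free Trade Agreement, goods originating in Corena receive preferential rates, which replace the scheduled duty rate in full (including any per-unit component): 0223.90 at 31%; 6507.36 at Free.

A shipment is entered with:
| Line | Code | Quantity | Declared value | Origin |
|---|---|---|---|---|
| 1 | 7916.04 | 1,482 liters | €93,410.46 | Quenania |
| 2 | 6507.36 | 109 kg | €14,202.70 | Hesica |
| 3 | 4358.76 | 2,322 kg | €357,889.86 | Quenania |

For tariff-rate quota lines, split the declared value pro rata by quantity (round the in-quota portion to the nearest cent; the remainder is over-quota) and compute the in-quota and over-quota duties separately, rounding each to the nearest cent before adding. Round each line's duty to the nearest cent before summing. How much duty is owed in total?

€7,408.00

Line 1 (7916.04, Quenania, 1,482 liters, €93,410.46):
Code 7916.04 is under a tariff-rate quota (threshold 2,210 liters). Quantity 1,482 liters is within the quota, so the in-quota rate 4.5% applies to the full value.
Duty = €93,410.46 × 4.5% = €4,203.47.
Line 2 (6507.36, Hesica, 109 kg, €14,202.70):
Base rate for 6507.36 is €3.41/kg.
6507.36 has an FTA preferential rate, but origin Hesica is not Corena; base rate stands.
Duty = 109 × €3.41 = €371.69.
Line 3 (4358.76, Quenania, 2,322 kg, €357,889.86):
Base rate for 4358.76 is €1.22/kg.
Duty = 2,322 × €1.22 = €2,832.84.
Total = €4,203.47 + €371.69 + €2,832.84 = €7,408.00.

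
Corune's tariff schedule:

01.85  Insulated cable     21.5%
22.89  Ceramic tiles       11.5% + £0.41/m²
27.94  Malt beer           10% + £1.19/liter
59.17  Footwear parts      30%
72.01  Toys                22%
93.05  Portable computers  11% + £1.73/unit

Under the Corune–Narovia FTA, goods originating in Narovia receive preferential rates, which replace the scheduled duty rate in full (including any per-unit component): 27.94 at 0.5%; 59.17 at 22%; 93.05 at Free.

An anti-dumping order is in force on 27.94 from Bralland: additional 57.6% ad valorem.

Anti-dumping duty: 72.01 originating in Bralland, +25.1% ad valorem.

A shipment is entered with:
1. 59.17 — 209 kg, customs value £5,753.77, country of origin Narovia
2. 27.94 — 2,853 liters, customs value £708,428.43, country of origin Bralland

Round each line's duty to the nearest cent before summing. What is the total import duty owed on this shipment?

£483,558.52

Line 1 (59.17, Narovia, 209 kg, £5,753.77):
Base rate for 59.17 is 30%.
Origin Narovia qualifies under the Corune–Narovia agreement and 59.17 is covered: preferential rate 22% applies instead.
Duty = £5,753.77 × 22% = £1,265.83.
Line 2 (27.94, Bralland, 2,853 liters, £708,428.43):
Base rate for 27.94 is 10% + £1.19/liter.
27.94 has an FTA preferential rate, but origin Bralland is not Narovia; base rate stands.
Additional duty on 27.94 from Bralland: +57.6%. Applied ad valorem rate: 10% + 57.6% = 67.6%.
Duty = £708,428.43 × 67.6% + 2,853 × £1.19 = £482,292.69.
Total = £1,265.83 + £482,292.69 = £483,558.52.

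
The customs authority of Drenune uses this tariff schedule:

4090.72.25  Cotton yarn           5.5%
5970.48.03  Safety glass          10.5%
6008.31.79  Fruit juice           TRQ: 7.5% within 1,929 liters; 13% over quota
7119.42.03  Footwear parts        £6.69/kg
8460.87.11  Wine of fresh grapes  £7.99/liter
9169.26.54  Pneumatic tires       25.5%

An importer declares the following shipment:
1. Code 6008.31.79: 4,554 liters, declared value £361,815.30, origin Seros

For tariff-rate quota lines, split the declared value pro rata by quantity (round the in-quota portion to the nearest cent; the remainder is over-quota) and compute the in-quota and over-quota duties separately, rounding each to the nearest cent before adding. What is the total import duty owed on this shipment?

Line 1 (6008.31.79, Seros, 4,554 liters, £361,815.30):
Code 6008.31.79 is under a tariff-rate quota (threshold 1,929 liters). In-quota: 1,929 liters at 7.5%; over-quota: 2,625 liters at 13%.
Pro-rata value split: in-quota = £361,815.30 × 1,929/4,554 = £153,259.05; over-quota = £361,815.30 − £153,259.05 = £208,556.25.
In-quota duty = £153,259.05 × 7.5% = £11,494.43. Over-quota duty = £208,556.25 × 13% = £27,112.31.
Line duty = £11,494.43 + £27,112.31 = £38,606.74.

£38,606.74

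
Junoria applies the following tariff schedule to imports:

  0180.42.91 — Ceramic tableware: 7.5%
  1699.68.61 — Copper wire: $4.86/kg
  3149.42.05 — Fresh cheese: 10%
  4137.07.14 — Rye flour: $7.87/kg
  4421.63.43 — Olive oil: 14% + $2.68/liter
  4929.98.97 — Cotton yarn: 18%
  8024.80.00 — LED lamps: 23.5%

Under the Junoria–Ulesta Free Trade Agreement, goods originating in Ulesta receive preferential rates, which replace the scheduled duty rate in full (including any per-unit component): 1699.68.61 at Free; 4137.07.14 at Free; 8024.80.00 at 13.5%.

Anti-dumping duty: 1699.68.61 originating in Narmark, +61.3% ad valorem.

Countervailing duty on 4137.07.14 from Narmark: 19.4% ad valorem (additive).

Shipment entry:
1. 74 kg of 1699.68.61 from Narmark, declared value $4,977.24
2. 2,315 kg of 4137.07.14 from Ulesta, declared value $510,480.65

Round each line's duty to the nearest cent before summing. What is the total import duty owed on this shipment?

Line 1 (1699.68.61, Narmark, 74 kg, $4,977.24):
Base rate for 1699.68.61 is $4.86/kg.
1699.68.61 has an FTA preferential rate, but origin Narmark is not Ulesta; base rate stands.
Additional duty on 1699.68.61 from Narmark: +61.3% ad valorem. Applied ad valorem rate = 61.3%.
Duty = $4,977.24 × 61.3% + 74 × $4.86 = $3,410.69.
Line 2 (4137.07.14, Ulesta, 2,315 kg, $510,480.65):
Base rate for 4137.07.14 is $7.87/kg.
Origin Ulesta qualifies under the Junoria–Ulesta agreement and 4137.07.14 is covered: preferential rate Free applies instead.
The additional-duty order on 4137.07.14 targets Narmark, not Ulesta; it does not apply.
Duty = $510,480.65 × 0% = $0.00.
Total = $3,410.69 + $0.00 = $3,410.69.

$3,410.69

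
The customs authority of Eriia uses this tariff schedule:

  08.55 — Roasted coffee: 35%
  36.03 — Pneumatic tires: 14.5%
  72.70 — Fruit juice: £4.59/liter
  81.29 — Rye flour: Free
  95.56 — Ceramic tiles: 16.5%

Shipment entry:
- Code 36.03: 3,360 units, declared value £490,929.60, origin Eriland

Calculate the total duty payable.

Line 1 (36.03, Eriland, 3,360 units, £490,929.60):
Base rate for 36.03 is 14.5%.
Duty = £490,929.60 × 14.5% = £71,184.79.

£71,184.79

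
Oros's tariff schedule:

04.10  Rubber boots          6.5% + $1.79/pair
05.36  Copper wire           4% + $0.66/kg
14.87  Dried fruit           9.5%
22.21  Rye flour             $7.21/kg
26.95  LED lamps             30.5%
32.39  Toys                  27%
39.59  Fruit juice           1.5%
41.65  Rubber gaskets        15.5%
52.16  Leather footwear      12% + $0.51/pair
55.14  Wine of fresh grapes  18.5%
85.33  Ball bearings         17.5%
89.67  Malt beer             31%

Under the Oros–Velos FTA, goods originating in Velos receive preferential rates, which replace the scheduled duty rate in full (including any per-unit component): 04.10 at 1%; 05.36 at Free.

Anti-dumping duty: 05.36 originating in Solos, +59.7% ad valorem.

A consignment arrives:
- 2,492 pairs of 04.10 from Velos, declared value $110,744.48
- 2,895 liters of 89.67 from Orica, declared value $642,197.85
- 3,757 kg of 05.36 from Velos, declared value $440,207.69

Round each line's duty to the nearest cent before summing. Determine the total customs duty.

Line 1 (04.10, Velos, 2,492 pairs, $110,744.48):
Base rate for 04.10 is 6.5% + $1.79/pair.
Origin Velos qualifies under the Oros–Velos agreement and 04.10 is covered: preferential rate 1% applies instead.
Duty = $110,744.48 × 1% = $1,107.44.
Line 2 (89.67, Orica, 2,895 liters, $642,197.85):
Base rate for 89.67 is 31%.
Duty = $642,197.85 × 31% = $199,081.33.
Line 3 (05.36, Velos, 3,757 kg, $440,207.69):
Base rate for 05.36 is 4% + $0.66/kg.
Origin Velos qualifies under the Oros–Velos agreement and 05.36 is covered: preferential rate Free applies instead.
The additional-duty order on 05.36 targets Solos, not Velos; it does not apply.
Duty = $440,207.69 × 0% = $0.00.
Total = $1,107.44 + $199,081.33 + $0.00 = $200,188.77.

$200,188.77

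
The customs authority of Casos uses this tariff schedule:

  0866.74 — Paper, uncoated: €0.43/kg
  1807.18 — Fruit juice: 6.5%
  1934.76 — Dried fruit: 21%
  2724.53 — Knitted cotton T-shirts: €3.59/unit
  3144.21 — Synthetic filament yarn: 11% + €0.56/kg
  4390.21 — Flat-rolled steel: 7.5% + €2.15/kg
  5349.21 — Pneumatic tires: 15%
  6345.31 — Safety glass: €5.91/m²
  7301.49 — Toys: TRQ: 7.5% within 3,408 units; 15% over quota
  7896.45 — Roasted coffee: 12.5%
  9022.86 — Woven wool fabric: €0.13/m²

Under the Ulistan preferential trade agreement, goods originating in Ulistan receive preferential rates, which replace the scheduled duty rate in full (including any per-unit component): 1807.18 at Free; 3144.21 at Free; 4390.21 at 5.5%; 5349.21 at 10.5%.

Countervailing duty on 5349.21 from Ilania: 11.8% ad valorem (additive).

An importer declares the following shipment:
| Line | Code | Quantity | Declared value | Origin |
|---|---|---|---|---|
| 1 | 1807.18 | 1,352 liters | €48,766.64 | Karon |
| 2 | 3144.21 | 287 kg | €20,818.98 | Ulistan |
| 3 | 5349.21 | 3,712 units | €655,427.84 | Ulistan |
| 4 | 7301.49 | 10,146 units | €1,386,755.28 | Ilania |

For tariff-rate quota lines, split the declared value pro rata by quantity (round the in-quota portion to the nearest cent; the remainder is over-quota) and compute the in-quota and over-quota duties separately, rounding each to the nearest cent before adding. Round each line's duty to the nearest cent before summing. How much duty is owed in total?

€245,067.64

Line 1 (1807.18, Karon, 1,352 liters, €48,766.64):
Base rate for 1807.18 is 6.5%.
1807.18 has an FTA preferential rate, but origin Karon is not Ulistan; base rate stands.
Duty = €48,766.64 × 6.5% = €3,169.83.
Line 2 (3144.21, Ulistan, 287 kg, €20,818.98):
Base rate for 3144.21 is 11% + €0.56/kg.
Origin Ulistan qualifies under the Casos–Ulistan agreement and 3144.21 is covered: preferential rate Free applies instead.
Duty = €20,818.98 × 0% = €0.00.
Line 3 (5349.21, Ulistan, 3,712 units, €655,427.84):
Base rate for 5349.21 is 15%.
Origin Ulistan qualifies under the Casos–Ulistan agreement and 5349.21 is covered: preferential rate 10.5% applies instead.
The additional-duty order on 5349.21 targets Ilania, not Ulistan; it does not apply.
Duty = €655,427.84 × 10.5% = €68,819.92.
Line 4 (7301.49, Ilania, 10,146 units, €1,386,755.28):
Code 7301.49 is under a tariff-rate quota (threshold 3,408 units). In-quota: 3,408 units at 7.5%; over-quota: 6,738 units at 15%.
Pro-rata value split: in-quota = €1,386,755.28 × 3,408/10,146 = €465,805.44; over-quota = €1,386,755.28 − €465,805.44 = €920,949.84.
In-quota duty = €465,805.44 × 7.5% = €34,935.41. Over-quota duty = €920,949.84 × 15% = €138,142.48.
Line duty = €34,935.41 + €138,142.48 = €173,077.89.
Total = €3,169.83 + €0.00 + €68,819.92 + €173,077.89 = €245,067.64.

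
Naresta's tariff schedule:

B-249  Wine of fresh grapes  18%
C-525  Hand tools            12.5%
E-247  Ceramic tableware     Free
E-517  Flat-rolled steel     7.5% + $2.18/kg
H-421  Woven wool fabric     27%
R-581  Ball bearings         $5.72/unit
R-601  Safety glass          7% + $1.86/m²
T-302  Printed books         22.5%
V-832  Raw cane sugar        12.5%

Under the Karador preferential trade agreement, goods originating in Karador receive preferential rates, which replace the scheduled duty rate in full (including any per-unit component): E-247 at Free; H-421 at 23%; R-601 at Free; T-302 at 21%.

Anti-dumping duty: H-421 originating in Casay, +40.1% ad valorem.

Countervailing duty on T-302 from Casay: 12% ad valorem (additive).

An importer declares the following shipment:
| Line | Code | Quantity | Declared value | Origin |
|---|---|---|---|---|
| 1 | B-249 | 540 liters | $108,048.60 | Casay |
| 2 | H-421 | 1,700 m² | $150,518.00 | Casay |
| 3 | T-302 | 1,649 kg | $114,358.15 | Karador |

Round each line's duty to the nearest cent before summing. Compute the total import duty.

Line 1 (B-249, Casay, 540 liters, $108,048.60):
Base rate for B-249 is 18%.
Duty = $108,048.60 × 18% = $19,448.75.
Line 2 (H-421, Casay, 1,700 m², $150,518.00):
Base rate for H-421 is 27%.
H-421 has an FTA preferential rate, but origin Casay is not Karador; base rate stands.
Additional duty on H-421 from Casay: +40.1%. Applied ad valorem rate: 27% + 40.1% = 67.1%.
Duty = $150,518.00 × 67.1% = $100,997.58.
Line 3 (T-302, Karador, 1,649 kg, $114,358.15):
Base rate for T-302 is 22.5%.
Origin Karador qualifies under the Naresta–Karador agreement and T-302 is covered: preferential rate 21% applies instead.
The additional-duty order on T-302 targets Casay, not Karador; it does not apply.
Duty = $114,358.15 × 21% = $24,015.21.
Total = $19,448.75 + $100,997.58 + $24,015.21 = $144,461.54.

$144,461.54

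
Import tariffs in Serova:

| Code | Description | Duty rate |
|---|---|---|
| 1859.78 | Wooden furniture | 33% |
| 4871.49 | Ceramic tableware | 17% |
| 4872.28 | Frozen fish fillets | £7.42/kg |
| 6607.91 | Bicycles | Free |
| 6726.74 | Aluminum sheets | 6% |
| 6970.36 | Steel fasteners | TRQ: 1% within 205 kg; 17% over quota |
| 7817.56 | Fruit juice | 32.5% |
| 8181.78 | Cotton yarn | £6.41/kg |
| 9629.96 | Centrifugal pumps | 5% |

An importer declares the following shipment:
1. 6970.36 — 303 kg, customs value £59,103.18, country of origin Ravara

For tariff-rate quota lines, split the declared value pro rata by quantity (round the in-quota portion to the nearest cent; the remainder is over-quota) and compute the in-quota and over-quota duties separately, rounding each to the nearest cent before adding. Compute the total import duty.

£3,649.57

Line 1 (6970.36, Ravara, 303 kg, £59,103.18):
Code 6970.36 is under a tariff-rate quota (threshold 205 kg). In-quota: 205 kg at 1%; over-quota: 98 kg at 17%.
Pro-rata value split: in-quota = £59,103.18 × 205/303 = £39,987.30; over-quota = £59,103.18 − £39,987.30 = £19,115.88.
In-quota duty = £39,987.30 × 1% = £399.87. Over-quota duty = £19,115.88 × 17% = £3,249.70.
Line duty = £399.87 + £3,249.70 = £3,649.57.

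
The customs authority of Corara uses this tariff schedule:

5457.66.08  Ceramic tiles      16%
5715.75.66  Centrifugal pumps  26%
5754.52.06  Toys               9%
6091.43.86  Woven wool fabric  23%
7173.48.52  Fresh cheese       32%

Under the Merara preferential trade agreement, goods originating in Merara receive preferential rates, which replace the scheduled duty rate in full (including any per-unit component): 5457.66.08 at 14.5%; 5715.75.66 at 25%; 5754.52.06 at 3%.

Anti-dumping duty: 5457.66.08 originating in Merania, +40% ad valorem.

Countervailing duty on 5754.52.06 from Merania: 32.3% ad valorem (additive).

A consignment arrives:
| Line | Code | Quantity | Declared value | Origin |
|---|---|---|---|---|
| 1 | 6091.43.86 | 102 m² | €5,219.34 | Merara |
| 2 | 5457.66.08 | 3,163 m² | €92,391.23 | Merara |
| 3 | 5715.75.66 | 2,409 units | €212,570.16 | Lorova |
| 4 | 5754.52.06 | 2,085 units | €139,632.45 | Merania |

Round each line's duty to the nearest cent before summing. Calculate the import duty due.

Line 1 (6091.43.86, Merara, 102 m², €5,219.34):
Base rate for 6091.43.86 is 23%.
Origin Merara is the FTA partner but 6091.43.86 is not on the preference list; base rate stands.
Duty = €5,219.34 × 23% = €1,200.45.
Line 2 (5457.66.08, Merara, 3,163 m², €92,391.23):
Base rate for 5457.66.08 is 16%.
Origin Merara qualifies under the Corara–Merara agreement and 5457.66.08 is covered: preferential rate 14.5% applies instead.
The additional-duty order on 5457.66.08 targets Merania, not Merara; it does not apply.
Duty = €92,391.23 × 14.5% = €13,396.73.
Line 3 (5715.75.66, Lorova, 2,409 units, €212,570.16):
Base rate for 5715.75.66 is 26%.
5715.75.66 has an FTA preferential rate, but origin Lorova is not Merara; base rate stands.
Duty = €212,570.16 × 26% = €55,268.24.
Line 4 (5754.52.06, Merania, 2,085 units, €139,632.45):
Base rate for 5754.52.06 is 9%.
5754.52.06 has an FTA preferential rate, but origin Merania is not Merara; base rate stands.
Additional duty on 5754.52.06 from Merania: +32.3%. Applied ad valorem rate: 9% + 32.3% = 41.3%.
Duty = €139,632.45 × 41.3% = €57,668.20.
Total = €1,200.45 + €13,396.73 + €55,268.24 + €57,668.20 = €127,533.62.

€127,533.62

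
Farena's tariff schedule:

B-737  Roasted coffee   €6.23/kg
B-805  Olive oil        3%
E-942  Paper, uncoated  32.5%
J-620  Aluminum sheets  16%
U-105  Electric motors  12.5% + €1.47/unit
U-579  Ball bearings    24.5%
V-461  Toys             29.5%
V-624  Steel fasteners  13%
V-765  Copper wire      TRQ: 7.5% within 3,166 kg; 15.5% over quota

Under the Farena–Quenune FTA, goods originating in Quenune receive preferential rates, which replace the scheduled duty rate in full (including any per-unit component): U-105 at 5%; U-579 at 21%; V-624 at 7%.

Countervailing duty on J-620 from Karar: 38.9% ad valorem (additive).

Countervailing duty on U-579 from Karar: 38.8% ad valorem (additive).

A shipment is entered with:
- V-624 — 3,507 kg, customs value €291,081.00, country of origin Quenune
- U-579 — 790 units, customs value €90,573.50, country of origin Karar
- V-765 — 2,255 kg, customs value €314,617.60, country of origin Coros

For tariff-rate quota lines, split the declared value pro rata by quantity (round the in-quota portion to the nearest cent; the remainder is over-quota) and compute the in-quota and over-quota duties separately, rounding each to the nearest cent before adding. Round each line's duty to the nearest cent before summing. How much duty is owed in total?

Line 1 (V-624, Quenune, 3,507 kg, €291,081.00):
Base rate for V-624 is 13%.
Origin Quenune qualifies under the Farena–Quenune agreement and V-624 is covered: preferential rate 7% applies instead.
Duty = €291,081.00 × 7% = €20,375.67.
Line 2 (U-579, Karar, 790 units, €90,573.50):
Base rate for U-579 is 24.5%.
U-579 has an FTA preferential rate, but origin Karar is not Quenune; base rate stands.
Additional duty on U-579 from Karar: +38.8%. Applied ad valorem rate: 24.5% + 38.8% = 63.3%.
Duty = €90,573.50 × 63.3% = €57,333.03.
Line 3 (V-765, Coros, 2,255 kg, €314,617.60):
Code V-765 is under a tariff-rate quota (threshold 3,166 kg). Quantity 2,255 kg is within the quota, so the in-quota rate 7.5% applies to the full value.
Duty = €314,617.60 × 7.5% = €23,596.32.
Total = €20,375.67 + €57,333.03 + €23,596.32 = €101,305.02.

€101,305.02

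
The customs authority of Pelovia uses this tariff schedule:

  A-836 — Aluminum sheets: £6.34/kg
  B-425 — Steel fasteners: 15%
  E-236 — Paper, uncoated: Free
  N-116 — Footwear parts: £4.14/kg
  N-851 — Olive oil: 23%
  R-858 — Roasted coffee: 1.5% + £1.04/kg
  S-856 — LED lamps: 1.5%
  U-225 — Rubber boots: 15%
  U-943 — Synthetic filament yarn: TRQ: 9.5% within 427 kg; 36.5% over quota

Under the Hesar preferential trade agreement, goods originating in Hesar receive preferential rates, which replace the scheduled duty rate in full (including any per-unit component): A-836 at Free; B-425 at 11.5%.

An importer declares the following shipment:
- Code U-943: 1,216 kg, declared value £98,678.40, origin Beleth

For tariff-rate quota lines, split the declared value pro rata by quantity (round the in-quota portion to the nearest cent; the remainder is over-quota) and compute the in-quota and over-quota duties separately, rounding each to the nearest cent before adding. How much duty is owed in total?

Line 1 (U-943, Beleth, 1,216 kg, £98,678.40):
Code U-943 is under a tariff-rate quota (threshold 427 kg). In-quota: 427 kg at 9.5%; over-quota: 789 kg at 36.5%.
Pro-rata value split: in-quota = £98,678.40 × 427/1,216 = £34,651.05; over-quota = £98,678.40 − £34,651.05 = £64,027.35.
In-quota duty = £34,651.05 × 9.5% = £3,291.85. Over-quota duty = £64,027.35 × 36.5% = £23,369.98.
Line duty = £3,291.85 + £23,369.98 = £26,661.83.

£26,661.83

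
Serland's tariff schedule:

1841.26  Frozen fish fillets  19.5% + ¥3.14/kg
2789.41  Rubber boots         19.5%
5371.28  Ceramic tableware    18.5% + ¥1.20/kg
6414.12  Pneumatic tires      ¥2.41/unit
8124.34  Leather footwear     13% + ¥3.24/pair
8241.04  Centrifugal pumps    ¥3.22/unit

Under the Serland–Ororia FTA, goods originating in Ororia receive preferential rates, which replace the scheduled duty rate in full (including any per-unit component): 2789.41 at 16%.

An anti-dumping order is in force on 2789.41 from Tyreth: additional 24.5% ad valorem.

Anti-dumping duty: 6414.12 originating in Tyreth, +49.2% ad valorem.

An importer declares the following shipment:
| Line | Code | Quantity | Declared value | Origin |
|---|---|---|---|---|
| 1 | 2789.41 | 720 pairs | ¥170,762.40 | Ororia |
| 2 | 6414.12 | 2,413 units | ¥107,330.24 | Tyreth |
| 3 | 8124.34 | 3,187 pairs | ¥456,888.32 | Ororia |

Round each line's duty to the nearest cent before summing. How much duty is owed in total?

Line 1 (2789.41, Ororia, 720 pairs, ¥170,762.40):
Base rate for 2789.41 is 19.5%.
Origin Ororia qualifies under the Serland–Ororia agreement and 2789.41 is covered: preferential rate 16% applies instead.
The additional-duty order on 2789.41 targets Tyreth, not Ororia; it does not apply.
Duty = ¥170,762.40 × 16% = ¥27,321.98.
Line 2 (6414.12, Tyreth, 2,413 units, ¥107,330.24):
Base rate for 6414.12 is ¥2.41/unit.
Additional duty on 6414.12 from Tyreth: +49.2% ad valorem. Applied ad valorem rate = 49.2%.
Duty = ¥107,330.24 × 49.2% + 2,413 × ¥2.41 = ¥58,621.81.
Line 3 (8124.34, Ororia, 3,187 pairs, ¥456,888.32):
Base rate for 8124.34 is 13% + ¥3.24/pair.
Origin Ororia is the FTA partner but 8124.34 is not on the preference list; base rate stands.
Duty = ¥456,888.32 × 13% + 3,187 × ¥3.24 = ¥69,721.36.
Total = ¥27,321.98 + ¥58,621.81 + ¥69,721.36 = ¥155,665.15.

¥155,665.15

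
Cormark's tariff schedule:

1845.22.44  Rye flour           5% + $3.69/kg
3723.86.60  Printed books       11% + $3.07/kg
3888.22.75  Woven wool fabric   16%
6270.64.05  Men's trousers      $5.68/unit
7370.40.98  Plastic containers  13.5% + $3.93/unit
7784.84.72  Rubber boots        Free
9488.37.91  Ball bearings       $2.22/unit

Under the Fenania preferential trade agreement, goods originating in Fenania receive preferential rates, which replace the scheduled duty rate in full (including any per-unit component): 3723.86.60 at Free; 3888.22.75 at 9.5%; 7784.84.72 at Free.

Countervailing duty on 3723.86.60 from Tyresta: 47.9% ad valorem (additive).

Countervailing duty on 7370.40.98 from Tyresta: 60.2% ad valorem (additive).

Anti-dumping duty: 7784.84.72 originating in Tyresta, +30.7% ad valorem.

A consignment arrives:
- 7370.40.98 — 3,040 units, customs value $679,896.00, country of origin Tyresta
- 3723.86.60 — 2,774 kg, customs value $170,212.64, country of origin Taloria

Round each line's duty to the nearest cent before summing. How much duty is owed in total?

Line 1 (7370.40.98, Tyresta, 3,040 units, $679,896.00):
Base rate for 7370.40.98 is 13.5% + $3.93/unit.
Additional duty on 7370.40.98 from Tyresta: +60.2%. Applied ad valorem rate: 13.5% + 60.2% = 73.7%.
Duty = $679,896.00 × 73.7% + 3,040 × $3.93 = $513,030.55.
Line 2 (3723.86.60, Taloria, 2,774 kg, $170,212.64):
Base rate for 3723.86.60 is 11% + $3.07/kg.
3723.86.60 has an FTA preferential rate, but origin Taloria is not Fenania; base rate stands.
The additional-duty order on 3723.86.60 targets Tyresta, not Taloria; it does not apply.
Duty = $170,212.64 × 11% + 2,774 × $3.07 = $27,239.57.
Total = $513,030.55 + $27,239.57 = $540,270.12.

$540,270.12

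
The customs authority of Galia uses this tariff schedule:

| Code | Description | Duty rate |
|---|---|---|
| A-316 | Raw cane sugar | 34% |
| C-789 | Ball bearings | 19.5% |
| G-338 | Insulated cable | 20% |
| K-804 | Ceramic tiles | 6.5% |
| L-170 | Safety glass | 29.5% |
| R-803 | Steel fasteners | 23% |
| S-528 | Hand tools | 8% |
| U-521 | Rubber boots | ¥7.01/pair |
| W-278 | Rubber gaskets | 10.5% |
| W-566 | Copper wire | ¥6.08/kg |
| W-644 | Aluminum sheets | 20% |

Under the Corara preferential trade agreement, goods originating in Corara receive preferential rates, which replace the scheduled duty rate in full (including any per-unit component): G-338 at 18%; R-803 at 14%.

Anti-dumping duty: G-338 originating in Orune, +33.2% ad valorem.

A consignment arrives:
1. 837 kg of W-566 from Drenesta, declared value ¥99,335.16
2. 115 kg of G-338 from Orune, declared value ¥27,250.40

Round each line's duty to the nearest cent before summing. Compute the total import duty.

Line 1 (W-566, Drenesta, 837 kg, ¥99,335.16):
Base rate for W-566 is ¥6.08/kg.
Duty = 837 × ¥6.08 = ¥5,088.96.
Line 2 (G-338, Orune, 115 kg, ¥27,250.40):
Base rate for G-338 is 20%.
G-338 has an FTA preferential rate, but origin Orune is not Corara; base rate stands.
Additional duty on G-338 from Orune: +33.2%. Applied ad valorem rate: 20% + 33.2% = 53.2%.
Duty = ¥27,250.40 × 53.2% = ¥14,497.21.
Total = ¥5,088.96 + ¥14,497.21 = ¥19,586.17.

¥19,586.17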